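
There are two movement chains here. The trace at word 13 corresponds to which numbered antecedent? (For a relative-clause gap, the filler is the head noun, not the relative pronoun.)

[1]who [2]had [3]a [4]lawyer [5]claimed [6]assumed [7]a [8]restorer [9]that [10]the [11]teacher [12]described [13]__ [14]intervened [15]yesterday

8

The marked gap is inside the relative clause, the direct object of "described".
Its filler is the head noun "restorer" (via "that"), at word 8.
(The other dependency links word 1 to a gap after word 5.)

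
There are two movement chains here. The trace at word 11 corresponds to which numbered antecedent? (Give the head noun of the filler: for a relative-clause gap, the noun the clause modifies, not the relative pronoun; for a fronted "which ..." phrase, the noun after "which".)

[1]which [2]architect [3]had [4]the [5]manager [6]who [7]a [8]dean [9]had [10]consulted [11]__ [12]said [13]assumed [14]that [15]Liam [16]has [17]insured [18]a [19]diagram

5

The marked gap is inside the relative clause, the direct object of "consulted".
Its filler is the head noun "manager" (via "who"), at word 5.
(The other dependency links word 2 to a gap after word 12.)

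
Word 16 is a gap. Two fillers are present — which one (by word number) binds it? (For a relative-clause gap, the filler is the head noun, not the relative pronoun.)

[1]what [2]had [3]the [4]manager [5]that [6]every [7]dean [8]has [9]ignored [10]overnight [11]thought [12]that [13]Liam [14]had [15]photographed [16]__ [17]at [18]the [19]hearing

The marked gap is the direct object of "photographed".
Its filler is the fronted wh-phrase "what", at word 1.
(The other dependency links word 4 to a gap after word 9.)

1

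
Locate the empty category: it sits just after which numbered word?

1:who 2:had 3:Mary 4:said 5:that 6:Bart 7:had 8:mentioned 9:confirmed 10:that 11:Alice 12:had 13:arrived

The displaced element is "who" (word 1).
It is linked across 2 clause boundaries (that → Ø).
It functions as the subject of "confirmed", so the gap sits immediately after word 8 ("mentioned").
Base order: Mary had said that Bart had mentioned that who confirmed that Alice had arrived.

8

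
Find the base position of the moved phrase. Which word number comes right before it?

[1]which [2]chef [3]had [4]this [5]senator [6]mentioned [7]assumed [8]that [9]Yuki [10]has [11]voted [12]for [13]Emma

The displaced element is "which chef" (word 2).
It is linked across 1 clause boundary (Ø).
It functions as the subject of "assumed", so the gap sits immediately after word 6 ("mentioned").
Base order: This senator had mentioned which chef assumed that Yuki has voted for Emma.

6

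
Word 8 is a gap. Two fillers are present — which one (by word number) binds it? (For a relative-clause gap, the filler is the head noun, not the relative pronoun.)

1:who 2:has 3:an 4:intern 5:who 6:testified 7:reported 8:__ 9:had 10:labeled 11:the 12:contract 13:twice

1

The marked gap is the subject of "labeled".
Its filler is the fronted wh-phrase "who", at word 1.
(The other dependency links word 4 to a gap after word 5.)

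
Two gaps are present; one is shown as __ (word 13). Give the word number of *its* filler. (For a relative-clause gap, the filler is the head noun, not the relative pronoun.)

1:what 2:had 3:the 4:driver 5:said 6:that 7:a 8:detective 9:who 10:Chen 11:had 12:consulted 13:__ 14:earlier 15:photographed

8

The marked gap is inside the relative clause, the direct object of "consulted".
Its filler is the head noun "detective" (via "who"), at word 8.
(The other dependency links word 1 to a gap after word 15.)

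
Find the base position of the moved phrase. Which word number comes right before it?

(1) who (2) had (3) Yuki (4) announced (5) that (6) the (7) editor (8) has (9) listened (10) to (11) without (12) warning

10

The displaced element is "who" (word 1).
It is linked across 1 clause boundary (that).
It functions as the object of the preposition "to" of "listened", so the gap sits immediately after word 10 ("to").
Base order: Yuki had announced that the editor has listened to who without warning.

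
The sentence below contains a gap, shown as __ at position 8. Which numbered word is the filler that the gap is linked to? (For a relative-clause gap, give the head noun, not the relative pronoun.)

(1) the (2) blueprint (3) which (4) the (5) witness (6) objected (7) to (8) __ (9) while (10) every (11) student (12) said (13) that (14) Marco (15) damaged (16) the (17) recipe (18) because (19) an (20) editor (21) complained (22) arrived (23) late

2

The gap at 8 is the prepositional object of "objected", inside a relative clause.
The relative pronoun is "which" (word 3); it is bound by the head noun immediately before it.
Its filler is the head noun "blueprint", at word 2.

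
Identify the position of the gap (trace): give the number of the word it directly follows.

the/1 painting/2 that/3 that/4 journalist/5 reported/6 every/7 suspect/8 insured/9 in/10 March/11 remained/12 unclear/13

9

The displaced element is "the painting" (word 2).
It is linked across 1 clause boundary (Ø).
It functions as the direct object of "insured", so the gap sits immediately after word 9 ("insured").
Base order: That journalist reported every suspect insured the painting in March.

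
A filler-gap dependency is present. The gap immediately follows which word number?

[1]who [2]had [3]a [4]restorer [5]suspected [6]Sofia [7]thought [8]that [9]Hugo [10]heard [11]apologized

The displaced element is "who" (word 1).
It is linked across 3 clause boundaries (Ø → that → Ø).
It functions as the subject of "apologized", so the gap sits immediately after word 10 ("heard").
Base order: A restorer had suspected Sofia thought that Hugo heard that who apologized.

10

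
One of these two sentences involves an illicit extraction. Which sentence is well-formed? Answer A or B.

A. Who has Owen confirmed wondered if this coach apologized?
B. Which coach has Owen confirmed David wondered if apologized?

A

In B, the wh-phrase is extracted from inside a wh-island (introduced by "if"), which blocks movement.
In A, the extraction path crosses only that-complement boundaries, which are transparent.
So A is grammatical.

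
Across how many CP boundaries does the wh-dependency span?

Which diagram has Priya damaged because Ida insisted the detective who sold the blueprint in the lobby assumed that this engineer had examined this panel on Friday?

"which diagram" originates inside the matrix clause — no clause boundary is crossed.

0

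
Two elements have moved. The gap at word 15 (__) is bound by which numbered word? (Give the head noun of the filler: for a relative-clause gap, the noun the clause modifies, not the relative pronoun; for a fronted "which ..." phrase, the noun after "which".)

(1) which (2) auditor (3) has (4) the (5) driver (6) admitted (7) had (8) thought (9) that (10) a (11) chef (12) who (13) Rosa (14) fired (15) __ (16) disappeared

11

The marked gap is inside the relative clause, the direct object of "fired".
Its filler is the head noun "chef" (via "who"), at word 11.
(The other dependency links word 2 to a gap after word 6.)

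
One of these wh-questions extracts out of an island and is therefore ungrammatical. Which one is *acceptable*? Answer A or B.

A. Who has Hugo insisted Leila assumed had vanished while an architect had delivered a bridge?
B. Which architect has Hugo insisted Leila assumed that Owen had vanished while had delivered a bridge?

In B, the wh-phrase is extracted from inside an adjunct island (introduced by "while"), which blocks movement.
In A, the extraction path crosses only that-complement boundaries, which are transparent.
So A is grammatical.

A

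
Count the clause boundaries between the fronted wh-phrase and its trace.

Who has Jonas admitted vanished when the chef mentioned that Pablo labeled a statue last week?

"who" is extracted from the subject of "vanished".
Boundaries crossed, outermost first: [Ø] — 1 in total.

1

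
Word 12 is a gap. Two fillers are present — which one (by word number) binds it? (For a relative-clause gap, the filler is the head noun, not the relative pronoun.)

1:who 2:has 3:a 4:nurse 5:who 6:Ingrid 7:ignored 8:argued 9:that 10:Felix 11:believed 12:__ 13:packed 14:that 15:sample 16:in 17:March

The marked gap is the subject of "packed".
Its filler is the fronted wh-phrase "who", at word 1.
(The other dependency links word 4 to a gap after word 7.)

1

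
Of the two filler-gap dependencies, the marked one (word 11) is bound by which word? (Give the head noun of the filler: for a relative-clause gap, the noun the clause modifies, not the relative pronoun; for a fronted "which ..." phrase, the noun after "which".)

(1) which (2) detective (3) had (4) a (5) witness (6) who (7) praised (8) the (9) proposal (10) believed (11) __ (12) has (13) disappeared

2

The marked gap is the subject of "disappeared".
Its filler is the fronted wh-phrase "which detective", at word 2.
(The other dependency links word 5 to a gap after word 6.)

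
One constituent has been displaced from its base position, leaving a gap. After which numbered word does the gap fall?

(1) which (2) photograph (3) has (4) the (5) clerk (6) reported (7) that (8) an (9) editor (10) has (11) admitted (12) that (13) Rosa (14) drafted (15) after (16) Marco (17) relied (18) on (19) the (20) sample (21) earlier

The displaced element is "which photograph" (word 2).
It is linked across 2 clause boundaries (that → that).
It functions as the direct object of "drafted", so the gap sits immediately after word 14 ("drafted").
Base order: The clerk has reported that an editor has admitted that Rosa drafted which photograph after Marco relied on the sample earlier.

14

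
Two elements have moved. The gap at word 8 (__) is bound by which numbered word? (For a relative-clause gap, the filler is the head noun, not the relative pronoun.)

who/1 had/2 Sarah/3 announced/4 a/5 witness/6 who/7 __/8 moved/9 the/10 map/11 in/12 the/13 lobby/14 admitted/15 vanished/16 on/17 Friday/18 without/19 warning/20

6

The marked gap is inside the relative clause, the subject of "moved".
Its filler is the head noun "witness" (via "who"), at word 6.
(The other dependency links word 1 to a gap after word 15.)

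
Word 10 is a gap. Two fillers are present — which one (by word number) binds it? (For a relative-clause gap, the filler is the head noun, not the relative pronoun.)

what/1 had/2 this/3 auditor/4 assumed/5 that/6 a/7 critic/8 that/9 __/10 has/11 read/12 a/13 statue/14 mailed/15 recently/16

8

The marked gap is inside the relative clause, the subject of "read".
Its filler is the head noun "critic" (via "that"), at word 8.
(The other dependency links word 1 to a gap after word 15.)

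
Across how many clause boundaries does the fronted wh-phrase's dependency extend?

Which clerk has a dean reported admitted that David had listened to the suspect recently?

1

"which clerk" is extracted from the subject of "admitted".
Boundaries crossed, outermost first: [Ø] — 1 in total.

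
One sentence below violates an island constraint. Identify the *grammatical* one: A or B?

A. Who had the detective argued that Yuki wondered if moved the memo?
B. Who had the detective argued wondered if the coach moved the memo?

B

In A, the wh-phrase is extracted from inside a wh-island (introduced by "if"), which blocks movement.
In B, the extraction path crosses only that-complement boundaries, which are transparent.
So B is grammatical.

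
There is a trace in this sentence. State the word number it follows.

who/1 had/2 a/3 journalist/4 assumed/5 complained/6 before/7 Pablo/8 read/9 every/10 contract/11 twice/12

5

The displaced element is "who" (word 1).
It is linked across 1 clause boundary (Ø).
It functions as the subject of "complained", so the gap sits immediately after word 5 ("assumed").
Base order: A journalist had assumed that who complained before Pablo read every contract twice.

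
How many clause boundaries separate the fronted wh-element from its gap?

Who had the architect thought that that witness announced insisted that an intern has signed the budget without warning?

2

"who" is extracted from the subject of "insisted".
Boundaries crossed, outermost first: [that], [Ø] — 2 in total.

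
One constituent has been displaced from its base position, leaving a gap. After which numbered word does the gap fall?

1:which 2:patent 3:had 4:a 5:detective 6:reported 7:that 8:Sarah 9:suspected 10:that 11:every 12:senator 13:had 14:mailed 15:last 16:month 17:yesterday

14

The displaced element is "which patent" (word 2).
It is linked across 2 clause boundaries (that → that).
It functions as the direct object of "mailed", so the gap sits immediately after word 14 ("mailed").
Base order: A detective had reported that Sarah suspected that every senator had mailed which patent last month yesterday.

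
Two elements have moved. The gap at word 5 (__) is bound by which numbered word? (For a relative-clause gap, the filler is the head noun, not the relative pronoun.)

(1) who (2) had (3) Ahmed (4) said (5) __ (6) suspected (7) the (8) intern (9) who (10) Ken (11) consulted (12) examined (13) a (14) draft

1

The marked gap is the subject of "suspected".
Its filler is the fronted wh-phrase "who", at word 1.
(The other dependency links word 8 to a gap after word 11.)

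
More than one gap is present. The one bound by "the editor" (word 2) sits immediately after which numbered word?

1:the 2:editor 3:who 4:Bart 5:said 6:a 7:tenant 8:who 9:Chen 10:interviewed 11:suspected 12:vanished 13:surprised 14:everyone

11

The displaced element is "the editor" (word 2).
It is linked across 2 clause boundaries (Ø → Ø).
It functions as the subject of "vanished", so the gap sits immediately after word 11 ("suspected").
Base order: Bart said a tenant who Chen interviewed suspected that the editor vanished.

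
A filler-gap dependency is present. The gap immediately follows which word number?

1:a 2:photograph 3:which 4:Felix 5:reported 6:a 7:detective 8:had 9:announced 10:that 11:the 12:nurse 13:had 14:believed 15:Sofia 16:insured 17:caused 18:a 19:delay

16

The displaced element is "a photograph" (word 2).
It is linked across 3 clause boundaries (Ø → that → Ø).
It functions as the direct object of "insured", so the gap sits immediately after word 16 ("insured").
Base order: Felix reported a detective had announced that the nurse had believed Sofia insured a photograph.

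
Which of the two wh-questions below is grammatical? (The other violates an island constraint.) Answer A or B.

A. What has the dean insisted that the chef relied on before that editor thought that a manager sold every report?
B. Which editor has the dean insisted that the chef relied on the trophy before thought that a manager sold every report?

In B, the wh-phrase is extracted from inside an adjunct island (introduced by "before"), which blocks movement.
In A, the extraction path crosses only that-complement boundaries, which are transparent.
So A is grammatical.

A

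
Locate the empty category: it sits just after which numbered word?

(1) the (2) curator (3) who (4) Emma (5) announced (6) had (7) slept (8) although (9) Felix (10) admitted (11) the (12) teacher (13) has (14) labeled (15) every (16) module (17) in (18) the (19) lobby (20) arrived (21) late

5

The displaced element is "the curator" (word 2).
It is linked across 1 clause boundary (Ø).
It functions as the subject of "slept", so the gap sits immediately after word 5 ("announced").
Base order: Emma announced that the curator had slept although Felix admitted the teacher has labeled every module in the lobby.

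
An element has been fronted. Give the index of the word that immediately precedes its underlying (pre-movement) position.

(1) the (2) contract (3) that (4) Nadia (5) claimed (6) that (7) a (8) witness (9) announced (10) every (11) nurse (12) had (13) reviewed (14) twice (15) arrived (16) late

The displaced element is "the contract" (word 2).
It is linked across 2 clause boundaries (that → Ø).
It functions as the direct object of "reviewed", so the gap sits immediately after word 13 ("reviewed").
Base order: Nadia claimed that a witness announced every nurse had reviewed the contract twice.

13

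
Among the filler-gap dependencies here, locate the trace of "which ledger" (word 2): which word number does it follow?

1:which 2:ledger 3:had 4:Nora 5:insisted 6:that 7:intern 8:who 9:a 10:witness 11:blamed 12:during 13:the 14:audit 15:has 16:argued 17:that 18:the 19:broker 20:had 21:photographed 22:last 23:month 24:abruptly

21

The displaced element is "which ledger" (word 2).
It is linked across 2 clause boundaries (Ø → that).
It functions as the direct object of "photographed", so the gap sits immediately after word 21 ("photographed").
Base order: Nora had insisted that intern who a witness blamed during the audit has argued that the broker had photographed which ledger last month abruptly.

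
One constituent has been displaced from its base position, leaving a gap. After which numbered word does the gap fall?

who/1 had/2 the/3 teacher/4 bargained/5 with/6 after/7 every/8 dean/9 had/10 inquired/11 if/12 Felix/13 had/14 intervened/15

6

The displaced element is "who" (word 1).
It functions as the object of the preposition "with" of "bargained", so the gap sits immediately after word 6 ("with").
Base order: The teacher had bargained with who after every dean had inquired if Felix had intervened.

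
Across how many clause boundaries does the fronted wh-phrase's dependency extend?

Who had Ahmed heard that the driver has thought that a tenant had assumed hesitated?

3

"who" is extracted from the subject of "hesitated".
Boundaries crossed, outermost first: [that], [that], [Ø] — 3 in total.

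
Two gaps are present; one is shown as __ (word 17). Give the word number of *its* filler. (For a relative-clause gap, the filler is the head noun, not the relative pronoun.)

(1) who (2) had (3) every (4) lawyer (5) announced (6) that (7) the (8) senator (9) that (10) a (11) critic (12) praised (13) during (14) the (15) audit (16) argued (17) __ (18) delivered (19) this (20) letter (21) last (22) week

1

The marked gap is the subject of "delivered".
Its filler is the fronted wh-phrase "who", at word 1.
(The other dependency links word 8 to a gap after word 12.)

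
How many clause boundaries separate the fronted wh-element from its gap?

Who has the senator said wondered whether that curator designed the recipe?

1

"who" is extracted from the subject of "wondered".
Boundaries crossed, outermost first: [Ø] — 1 in total.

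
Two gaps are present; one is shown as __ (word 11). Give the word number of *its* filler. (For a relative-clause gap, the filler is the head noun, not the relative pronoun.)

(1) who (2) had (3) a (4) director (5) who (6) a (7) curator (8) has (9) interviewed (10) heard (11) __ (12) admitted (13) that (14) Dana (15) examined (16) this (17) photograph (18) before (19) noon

1

The marked gap is the subject of "admitted".
Its filler is the fronted wh-phrase "who", at word 1.
(The other dependency links word 4 to a gap after word 9.)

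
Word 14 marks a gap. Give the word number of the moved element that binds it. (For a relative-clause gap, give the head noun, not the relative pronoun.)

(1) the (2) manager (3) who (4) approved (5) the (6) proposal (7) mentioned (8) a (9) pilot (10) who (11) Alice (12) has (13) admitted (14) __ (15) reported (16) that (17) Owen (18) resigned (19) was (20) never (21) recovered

The gap at 14 is the subject of "reported", inside a relative clause.
The relative pronoun is "who" (word 10); it is bound by the head noun immediately before it.
Its filler is the head noun "pilot", at word 9.

9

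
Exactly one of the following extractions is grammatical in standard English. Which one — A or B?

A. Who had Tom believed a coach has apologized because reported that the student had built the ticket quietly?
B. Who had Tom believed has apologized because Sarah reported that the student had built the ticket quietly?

B

In A, the wh-phrase is extracted from inside an adjunct island (introduced by "because"), which blocks movement.
In B, the extraction path crosses only that-complement boundaries, which are transparent.
So B is grammatical.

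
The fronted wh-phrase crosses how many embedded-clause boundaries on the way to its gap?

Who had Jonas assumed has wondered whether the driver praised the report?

1

"who" is extracted from the subject of "wondered".
Boundaries crossed, outermost first: [Ø] — 1 in total.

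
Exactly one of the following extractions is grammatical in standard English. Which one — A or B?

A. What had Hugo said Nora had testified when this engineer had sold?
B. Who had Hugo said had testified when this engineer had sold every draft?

In A, the wh-phrase is extracted from inside an adjunct island (introduced by "when"), which blocks movement.
In B, the extraction path crosses only that-complement boundaries, which are transparent.
So B is grammatical.

B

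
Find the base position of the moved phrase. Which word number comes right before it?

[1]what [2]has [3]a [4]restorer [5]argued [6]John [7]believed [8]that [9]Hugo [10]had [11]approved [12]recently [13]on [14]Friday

The displaced element is "what" (word 1).
It is linked across 2 clause boundaries (Ø → that).
It functions as the direct object of "approved", so the gap sits immediately after word 11 ("approved").
Base order: A restorer has argued John believed that Hugo had approved what recently on Friday.

11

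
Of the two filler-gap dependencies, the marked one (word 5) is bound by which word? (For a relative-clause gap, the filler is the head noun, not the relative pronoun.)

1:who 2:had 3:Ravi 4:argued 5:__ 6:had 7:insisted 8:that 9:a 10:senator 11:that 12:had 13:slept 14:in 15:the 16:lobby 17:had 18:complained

1

The marked gap is the subject of "insisted".
Its filler is the fronted wh-phrase "who", at word 1.
(The other dependency links word 10 to a gap after word 11.)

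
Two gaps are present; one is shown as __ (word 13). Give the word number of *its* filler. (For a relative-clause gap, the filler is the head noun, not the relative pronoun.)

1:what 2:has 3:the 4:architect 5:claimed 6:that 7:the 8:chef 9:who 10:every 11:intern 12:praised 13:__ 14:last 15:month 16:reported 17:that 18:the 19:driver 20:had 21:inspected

The marked gap is inside the relative clause, the direct object of "praised".
Its filler is the head noun "chef" (via "who"), at word 8.
(The other dependency links word 1 to a gap after word 21.)

8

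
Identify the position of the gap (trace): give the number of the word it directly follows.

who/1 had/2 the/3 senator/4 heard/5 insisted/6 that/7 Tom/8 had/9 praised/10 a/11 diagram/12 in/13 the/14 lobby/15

The displaced element is "who" (word 1).
It is linked across 1 clause boundary (Ø).
It functions as the subject of "insisted", so the gap sits immediately after word 5 ("heard").
Base order: The senator had heard that who insisted that Tom had praised a diagram in the lobby.

5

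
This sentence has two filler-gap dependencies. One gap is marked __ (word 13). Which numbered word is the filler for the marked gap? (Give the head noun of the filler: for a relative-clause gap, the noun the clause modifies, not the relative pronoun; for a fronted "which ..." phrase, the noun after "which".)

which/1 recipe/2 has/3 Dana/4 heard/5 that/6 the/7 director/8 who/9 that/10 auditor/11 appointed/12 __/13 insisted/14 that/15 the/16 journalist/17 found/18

The marked gap is inside the relative clause, the direct object of "appointed".
Its filler is the head noun "director" (via "who"), at word 8.
(The other dependency links word 2 to a gap after word 18.)

8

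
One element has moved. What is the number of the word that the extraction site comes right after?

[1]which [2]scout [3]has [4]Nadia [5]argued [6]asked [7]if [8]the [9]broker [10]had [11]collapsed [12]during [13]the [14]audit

The displaced element is "which scout" (word 2).
It is linked across 1 clause boundary (Ø).
It functions as the subject of "asked", so the gap sits immediately after word 5 ("argued").
Base order: Nadia has argued that which scout asked if the broker had collapsed during the audit.

5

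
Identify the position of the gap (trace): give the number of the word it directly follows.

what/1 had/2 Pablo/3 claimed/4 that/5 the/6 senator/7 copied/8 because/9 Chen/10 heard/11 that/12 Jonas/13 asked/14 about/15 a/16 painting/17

8

The displaced element is "what" (word 1).
It is linked across 1 clause boundary (that).
It functions as the direct object of "copied", so the gap sits immediately after word 8 ("copied").
Base order: Pablo had claimed that the senator copied what because Chen heard that Jonas asked about a painting.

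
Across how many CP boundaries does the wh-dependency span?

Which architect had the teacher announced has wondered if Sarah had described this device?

1

"which architect" is extracted from the subject of "wondered".
Boundaries crossed, outermost first: [Ø] — 1 in total.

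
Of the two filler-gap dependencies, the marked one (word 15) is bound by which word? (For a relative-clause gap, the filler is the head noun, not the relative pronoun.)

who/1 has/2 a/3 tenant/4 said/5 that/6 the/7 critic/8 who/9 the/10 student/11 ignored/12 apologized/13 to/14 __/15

1

The marked gap is the object of the preposition "to" of "apologized".
Its filler is the fronted wh-phrase "who", at word 1.
(The other dependency links word 8 to a gap after word 12.)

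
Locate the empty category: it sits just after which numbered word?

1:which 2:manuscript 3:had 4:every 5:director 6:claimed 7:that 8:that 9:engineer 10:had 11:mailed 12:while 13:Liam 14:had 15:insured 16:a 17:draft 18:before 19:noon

The displaced element is "which manuscript" (word 2).
It is linked across 1 clause boundary (that).
It functions as the direct object of "mailed", so the gap sits immediately after word 11 ("mailed").
Base order: Every director had claimed that that engineer had mailed which manuscript while Liam had insured a draft before noon.

11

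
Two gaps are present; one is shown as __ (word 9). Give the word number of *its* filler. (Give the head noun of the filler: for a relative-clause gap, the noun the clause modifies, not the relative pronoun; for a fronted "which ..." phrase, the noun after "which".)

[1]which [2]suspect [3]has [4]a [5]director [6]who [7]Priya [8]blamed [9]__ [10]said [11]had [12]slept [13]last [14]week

5

The marked gap is inside the relative clause, the direct object of "blamed".
Its filler is the head noun "director" (via "who"), at word 5.
(The other dependency links word 2 to a gap after word 10.)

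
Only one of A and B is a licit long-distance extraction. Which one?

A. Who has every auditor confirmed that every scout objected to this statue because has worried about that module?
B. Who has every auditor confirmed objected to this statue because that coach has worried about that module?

B

In A, the wh-phrase is extracted from inside an adjunct island (introduced by "because"), which blocks movement.
In B, the extraction path crosses only that-complement boundaries, which are transparent.
So B is grammatical.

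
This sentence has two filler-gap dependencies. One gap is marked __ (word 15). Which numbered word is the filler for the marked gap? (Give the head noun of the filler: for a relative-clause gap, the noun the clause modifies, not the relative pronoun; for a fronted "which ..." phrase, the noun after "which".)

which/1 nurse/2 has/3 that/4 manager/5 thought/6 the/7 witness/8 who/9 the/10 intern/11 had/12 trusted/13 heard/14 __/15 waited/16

The marked gap is the subject of "waited".
Its filler is the fronted wh-phrase "which nurse", at word 2.
(The other dependency links word 8 to a gap after word 13.)

2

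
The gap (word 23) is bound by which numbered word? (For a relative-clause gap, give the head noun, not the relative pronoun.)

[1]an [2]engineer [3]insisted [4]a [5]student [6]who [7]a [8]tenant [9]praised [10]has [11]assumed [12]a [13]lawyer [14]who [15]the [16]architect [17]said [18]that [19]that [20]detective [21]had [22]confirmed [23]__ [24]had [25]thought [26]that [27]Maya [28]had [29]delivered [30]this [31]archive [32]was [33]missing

The gap at 23 is the subject of "thought", inside a relative clause.
The relative pronoun is "who" (word 14); it is bound by the head noun immediately before it.
Its filler is the head noun "lawyer", at word 13.

13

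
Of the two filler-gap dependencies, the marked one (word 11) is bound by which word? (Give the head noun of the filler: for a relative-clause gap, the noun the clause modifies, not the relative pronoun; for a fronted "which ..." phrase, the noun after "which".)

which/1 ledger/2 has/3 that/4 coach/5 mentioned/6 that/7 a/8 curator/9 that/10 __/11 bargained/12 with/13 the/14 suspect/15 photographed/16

9

The marked gap is inside the relative clause, the subject of "bargained".
Its filler is the head noun "curator" (via "that"), at word 9.
(The other dependency links word 2 to a gap after word 16.)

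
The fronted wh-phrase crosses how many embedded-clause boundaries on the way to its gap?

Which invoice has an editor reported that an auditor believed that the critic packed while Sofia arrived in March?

"which invoice" is extracted from the object of "packed".
Boundaries crossed, outermost first: [that], [that] — 2 in total.

2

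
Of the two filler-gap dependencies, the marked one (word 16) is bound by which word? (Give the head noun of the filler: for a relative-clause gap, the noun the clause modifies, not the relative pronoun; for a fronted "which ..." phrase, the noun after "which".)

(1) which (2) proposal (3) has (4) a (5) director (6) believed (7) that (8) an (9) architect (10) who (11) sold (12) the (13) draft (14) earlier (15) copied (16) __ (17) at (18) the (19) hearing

The marked gap is the direct object of "copied".
Its filler is the fronted wh-phrase "which proposal", at word 2.
(The other dependency links word 9 to a gap after word 10.)

2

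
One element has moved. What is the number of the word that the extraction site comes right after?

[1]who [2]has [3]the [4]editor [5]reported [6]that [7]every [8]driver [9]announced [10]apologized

The displaced element is "who" (word 1).
It is linked across 2 clause boundaries (that → Ø).
It functions as the subject of "apologized", so the gap sits immediately after word 9 ("announced").
Base order: The editor has reported that every driver announced who apologized.

9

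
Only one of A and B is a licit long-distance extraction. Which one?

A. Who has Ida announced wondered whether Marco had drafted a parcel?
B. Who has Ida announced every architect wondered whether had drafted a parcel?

In B, the wh-phrase is extracted from inside a wh-island (introduced by "whether"), which blocks movement.
In A, the extraction path crosses only that-complement boundaries, which are transparent.
So A is grammatical.

A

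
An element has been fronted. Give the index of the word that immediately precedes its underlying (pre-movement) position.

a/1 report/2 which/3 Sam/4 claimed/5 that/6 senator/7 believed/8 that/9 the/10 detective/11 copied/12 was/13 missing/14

12

The displaced element is "a report" (word 2).
It is linked across 2 clause boundaries (Ø → that).
It functions as the direct object of "copied", so the gap sits immediately after word 12 ("copied").
Base order: Sam claimed that senator believed that the detective copied a report.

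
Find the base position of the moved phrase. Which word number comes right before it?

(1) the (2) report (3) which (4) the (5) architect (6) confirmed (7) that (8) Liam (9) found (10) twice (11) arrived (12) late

9

The displaced element is "the report" (word 2).
It is linked across 1 clause boundary (that).
It functions as the direct object of "found", so the gap sits immediately after word 9 ("found").
Base order: The architect confirmed that Liam found the report twice.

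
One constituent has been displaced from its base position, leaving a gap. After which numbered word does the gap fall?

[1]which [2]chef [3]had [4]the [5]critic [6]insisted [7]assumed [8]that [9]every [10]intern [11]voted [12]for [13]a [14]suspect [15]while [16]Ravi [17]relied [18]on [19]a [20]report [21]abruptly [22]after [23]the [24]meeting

The displaced element is "which chef" (word 2).
It is linked across 1 clause boundary (Ø).
It functions as the subject of "assumed", so the gap sits immediately after word 6 ("insisted").
Base order: The critic had insisted that which chef assumed that every intern voted for a suspect while Ravi relied on a report abruptly after the meeting.

6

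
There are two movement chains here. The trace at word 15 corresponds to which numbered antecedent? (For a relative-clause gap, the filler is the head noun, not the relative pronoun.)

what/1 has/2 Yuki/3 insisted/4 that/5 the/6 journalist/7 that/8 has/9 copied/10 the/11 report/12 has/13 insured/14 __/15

1

The marked gap is the direct object of "insured".
Its filler is the fronted wh-phrase "what", at word 1.
(The other dependency links word 7 to a gap after word 8.)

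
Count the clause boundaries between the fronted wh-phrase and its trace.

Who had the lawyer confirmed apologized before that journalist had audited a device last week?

1

"who" is extracted from the subject of "apologized".
Boundaries crossed, outermost first: [Ø] — 1 in total.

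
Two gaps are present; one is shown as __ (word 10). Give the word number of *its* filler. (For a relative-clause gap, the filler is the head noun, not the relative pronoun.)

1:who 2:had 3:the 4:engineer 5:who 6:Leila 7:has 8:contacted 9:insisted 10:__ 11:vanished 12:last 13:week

The marked gap is the subject of "vanished".
Its filler is the fronted wh-phrase "who", at word 1.
(The other dependency links word 4 to a gap after word 8.)

1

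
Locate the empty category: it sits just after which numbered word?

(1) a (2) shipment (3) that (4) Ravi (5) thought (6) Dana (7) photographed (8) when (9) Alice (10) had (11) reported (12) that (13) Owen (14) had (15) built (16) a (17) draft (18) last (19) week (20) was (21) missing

The displaced element is "a shipment" (word 2).
It is linked across 1 clause boundary (Ø).
It functions as the direct object of "photographed", so the gap sits immediately after word 7 ("photographed").
Base order: Ravi thought Dana photographed a shipment when Alice had reported that Owen had built a draft last week.

7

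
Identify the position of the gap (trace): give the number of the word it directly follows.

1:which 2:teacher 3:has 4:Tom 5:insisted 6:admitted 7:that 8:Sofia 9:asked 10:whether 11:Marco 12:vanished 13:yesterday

5

The displaced element is "which teacher" (word 2).
It is linked across 1 clause boundary (Ø).
It functions as the subject of "admitted", so the gap sits immediately after word 5 ("insisted").
Base order: Tom has insisted that which teacher admitted that Sofia asked whether Marco vanished yesterday.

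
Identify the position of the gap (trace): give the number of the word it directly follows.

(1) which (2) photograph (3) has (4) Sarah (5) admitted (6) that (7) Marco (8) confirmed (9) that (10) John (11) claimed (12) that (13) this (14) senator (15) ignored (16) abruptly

The displaced element is "which photograph" (word 2).
It is linked across 3 clause boundaries (that → that → that).
It functions as the direct object of "ignored", so the gap sits immediately after word 15 ("ignored").
Base order: Sarah has admitted that Marco confirmed that John claimed that this senator ignored which photograph abruptly.

15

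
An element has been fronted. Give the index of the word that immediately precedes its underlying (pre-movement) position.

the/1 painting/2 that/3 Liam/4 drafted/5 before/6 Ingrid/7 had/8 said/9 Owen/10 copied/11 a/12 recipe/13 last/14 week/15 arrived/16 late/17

5

The displaced element is "the painting" (word 2).
It functions as the direct object of "drafted", so the gap sits immediately after word 5 ("drafted").
Base order: Liam drafted the painting before Ingrid had said Owen copied a recipe last week.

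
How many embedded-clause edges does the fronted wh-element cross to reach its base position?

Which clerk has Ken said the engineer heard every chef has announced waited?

"which clerk" is extracted from the subject of "waited".
Boundaries crossed, outermost first: [Ø], [Ø], [Ø] — 3 in total.

3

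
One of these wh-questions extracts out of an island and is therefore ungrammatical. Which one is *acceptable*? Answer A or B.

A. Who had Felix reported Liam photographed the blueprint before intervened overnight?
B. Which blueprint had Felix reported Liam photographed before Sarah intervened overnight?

In A, the wh-phrase is extracted from inside an adjunct island (introduced by "before"), which blocks movement.
In B, the extraction path crosses only that-complement boundaries, which are transparent.
So B is grammatical.

B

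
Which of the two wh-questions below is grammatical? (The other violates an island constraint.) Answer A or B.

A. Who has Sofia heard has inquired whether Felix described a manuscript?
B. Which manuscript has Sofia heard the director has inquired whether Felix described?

In B, the wh-phrase is extracted from inside a wh-island (introduced by "whether"), which blocks movement.
In A, the extraction path crosses only that-complement boundaries, which are transparent.
So A is grammatical.

A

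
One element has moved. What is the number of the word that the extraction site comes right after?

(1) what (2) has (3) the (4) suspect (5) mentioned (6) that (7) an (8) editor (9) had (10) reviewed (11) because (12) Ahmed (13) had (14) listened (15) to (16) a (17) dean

The displaced element is "what" (word 1).
It is linked across 1 clause boundary (that).
It functions as the direct object of "reviewed", so the gap sits immediately after word 10 ("reviewed").
Base order: The suspect has mentioned that an editor had reviewed what because Ahmed had listened to a dean.

10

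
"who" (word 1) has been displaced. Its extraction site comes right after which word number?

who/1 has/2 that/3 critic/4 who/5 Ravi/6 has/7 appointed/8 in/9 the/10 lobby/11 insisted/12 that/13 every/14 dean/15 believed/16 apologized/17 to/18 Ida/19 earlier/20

The displaced element is "who" (word 1).
It is linked across 2 clause boundaries (that → Ø).
It functions as the subject of "apologized", so the gap sits immediately after word 16 ("believed").
Base order: That critic who Ravi has appointed in the lobby has insisted that every dean believed that who apologized to Ida earlier.

16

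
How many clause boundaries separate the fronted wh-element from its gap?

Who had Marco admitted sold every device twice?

"who" is extracted from the subject of "sold".
Boundaries crossed, outermost first: [Ø] — 1 in total.

1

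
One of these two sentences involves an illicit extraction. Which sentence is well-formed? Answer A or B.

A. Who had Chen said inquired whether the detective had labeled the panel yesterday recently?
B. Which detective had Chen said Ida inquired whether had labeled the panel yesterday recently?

In B, the wh-phrase is extracted from inside a wh-island (introduced by "whether"), which blocks movement.
In A, the extraction path crosses only that-complement boundaries, which are transparent.
So A is grammatical.

A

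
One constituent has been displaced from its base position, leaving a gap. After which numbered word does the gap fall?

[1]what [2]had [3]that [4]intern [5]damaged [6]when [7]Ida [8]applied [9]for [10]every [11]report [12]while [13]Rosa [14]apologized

The displaced element is "what" (word 1).
It functions as the direct object of "damaged", so the gap sits immediately after word 5 ("damaged").
Base order: That intern had damaged what when Ida applied for every report while Rosa apologized.

5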